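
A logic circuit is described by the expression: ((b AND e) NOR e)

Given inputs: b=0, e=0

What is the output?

Substituting: ((0 AND 0) NOR 0)
= 1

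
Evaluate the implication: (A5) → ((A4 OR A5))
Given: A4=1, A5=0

Antecedent (A5) = 0; consequent ((A4 OR A5)) = 1.
0 → 1 = 1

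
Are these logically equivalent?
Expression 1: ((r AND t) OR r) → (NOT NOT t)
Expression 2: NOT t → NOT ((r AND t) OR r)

Yes, Contrapositive is always equivalent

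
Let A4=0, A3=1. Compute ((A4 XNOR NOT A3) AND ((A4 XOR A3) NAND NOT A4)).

Substituting: ((0 XNOR NOT 1) AND ((0 XOR 1) NAND NOT 0))
= 0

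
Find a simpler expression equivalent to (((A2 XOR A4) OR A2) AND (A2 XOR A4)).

By absorption (E AND (E OR v) = E):
= (A2 XOR A4)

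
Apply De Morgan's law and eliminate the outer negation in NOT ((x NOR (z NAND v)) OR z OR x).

NOT (x NOR (z NAND v)) AND NOT z AND NOT x
De Morgan's: NOT(OR of terms) = AND of negations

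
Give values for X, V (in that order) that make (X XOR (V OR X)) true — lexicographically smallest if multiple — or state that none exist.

X=0, V=1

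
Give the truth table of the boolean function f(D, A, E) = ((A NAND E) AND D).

D | A | E | Output
------------------
0 | 0 | 0 | 0
0 | 0 | 1 | 0
0 | 1 | 0 | 0
0 | 1 | 1 | 0
1 | 0 | 0 | 1
1 | 0 | 1 | 1
1 | 1 | 0 | 1
1 | 1 | 1 | 0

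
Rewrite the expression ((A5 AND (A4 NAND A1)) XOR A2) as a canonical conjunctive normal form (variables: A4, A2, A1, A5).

(A4 OR A2 OR A1 OR A5) AND (A4 OR A2 OR NOT A1 OR A5) AND (A4 OR NOT A2 OR A1 OR NOT A5) AND (A4 OR NOT A2 OR NOT A1 OR NOT A5) AND (NOT A4 OR A2 OR A1 OR A5) AND (NOT A4 OR A2 OR NOT A1 OR A5) AND (NOT A4 OR A2 OR NOT A1 OR NOT A5) AND (NOT A4 OR NOT A2 OR A1 OR NOT A5)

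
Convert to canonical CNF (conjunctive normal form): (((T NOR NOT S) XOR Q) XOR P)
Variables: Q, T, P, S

(Q OR T OR P OR S) AND (Q OR T OR NOT P OR NOT S) AND (Q OR NOT T OR P OR S) AND (Q OR NOT T OR P OR NOT S) AND (NOT Q OR T OR P OR NOT S) AND (NOT Q OR T OR NOT P OR S) AND (NOT Q OR NOT T OR NOT P OR S) AND (NOT Q OR NOT T OR NOT P OR NOT S)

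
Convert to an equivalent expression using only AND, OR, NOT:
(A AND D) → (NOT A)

NOT (A AND D) OR (NOT A)
(Implication elimination: A → B = NOT A OR B)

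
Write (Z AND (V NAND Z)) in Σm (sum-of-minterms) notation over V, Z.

Σm(1) = (NOT V AND Z)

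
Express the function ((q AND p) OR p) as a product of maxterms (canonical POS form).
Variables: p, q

ΠM(0, 1) = (p OR q) AND (p OR NOT q)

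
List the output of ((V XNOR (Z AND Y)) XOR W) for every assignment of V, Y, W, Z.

V | Y | W | Z | Output
----------------------
0 | 0 | 0 | 0 | 1
0 | 0 | 0 | 1 | 1
0 | 0 | 1 | 0 | 0
0 | 0 | 1 | 1 | 0
0 | 1 | 0 | 0 | 1
0 | 1 | 0 | 1 | 0
0 | 1 | 1 | 0 | 0
0 | 1 | 1 | 1 | 1
1 | 0 | 0 | 0 | 0
1 | 0 | 0 | 1 | 0
1 | 0 | 1 | 0 | 1
1 | 0 | 1 | 1 | 1
1 | 1 | 0 | 0 | 0
1 | 1 | 0 | 1 | 1
1 | 1 | 1 | 0 | 1
1 | 1 | 1 | 1 | 0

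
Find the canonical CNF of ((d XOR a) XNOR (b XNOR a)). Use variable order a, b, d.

(a OR b OR d) AND (a OR NOT b OR NOT d) AND (NOT a OR b OR d) AND (NOT a OR NOT b OR NOT d)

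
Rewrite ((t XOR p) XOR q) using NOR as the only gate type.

((((((((t NOR p) NOR (t NOR p)) NOR ((t NOR p) NOR (t NOR p))) NOR ((((t NOR t) NOR (p NOR p)) NOR ((t NOR t) NOR (p NOR p))) NOR (((t NOR t) NOR (p NOR p)) NOR ((t NOR t) NOR (p NOR p))))) NOR q) NOR (((((t NOR p) NOR (t NOR p)) NOR ((t NOR p) NOR (t NOR p))) NOR ((((t NOR t) NOR (p NOR p)) NOR ((t NOR t) NOR (p NOR p))) NOR (((t NOR t) NOR (p NOR p)) NOR ((t NOR t) NOR (p NOR p))))) NOR q)) NOR ((((((t NOR p) NOR (t NOR p)) NOR ((t NOR p) NOR (t NOR p))) NOR ((((t NOR t) NOR (p NOR p)) NOR ((t NOR t) NOR (p NOR p))) NOR (((t NOR t) NOR (p NOR p)) NOR ((t NOR t) NOR (p NOR p))))) NOR q) NOR (((((t NOR p) NOR (t NOR p)) NOR ((t NOR p) NOR (t NOR p))) NOR ((((t NOR t) NOR (p NOR p)) NOR ((t NOR t) NOR (p NOR p))) NOR (((t NOR t) NOR (p NOR p)) NOR ((t NOR t) NOR (p NOR p))))) NOR q))) NOR ((((((((t NOR p) NOR (t NOR p)) NOR ((t NOR p) NOR (t NOR p))) NOR ((((t NOR t) NOR (p NOR p)) NOR ((t NOR t) NOR (p NOR p))) NOR (((t NOR t) NOR (p NOR p)) NOR ((t NOR t) NOR (p NOR p))))) NOR ((((t NOR p) NOR (t NOR p)) NOR ((t NOR p) NOR (t NOR p))) NOR ((((t NOR t) NOR (p NOR p)) NOR ((t NOR t) NOR (p NOR p))) NOR (((t NOR t) NOR (p NOR p)) NOR ((t NOR t) NOR (p NOR p)))))) NOR (q NOR q)) NOR ((((((t NOR p) NOR (t NOR p)) NOR ((t NOR p) NOR (t NOR p))) NOR ((((t NOR t) NOR (p NOR p)) NOR ((t NOR t) NOR (p NOR p))) NOR (((t NOR t) NOR (p NOR p)) NOR ((t NOR t) NOR (p NOR p))))) NOR ((((t NOR p) NOR (t NOR p)) NOR ((t NOR p) NOR (t NOR p))) NOR ((((t NOR t) NOR (p NOR p)) NOR ((t NOR t) NOR (p NOR p))) NOR (((t NOR t) NOR (p NOR p)) NOR ((t NOR t) NOR (p NOR p)))))) NOR (q NOR q))) NOR (((((((t NOR p) NOR (t NOR p)) NOR ((t NOR p) NOR (t NOR p))) NOR ((((t NOR t) NOR (p NOR p)) NOR ((t NOR t) NOR (p NOR p))) NOR (((t NOR t) NOR (p NOR p)) NOR ((t NOR t) NOR (p NOR p))))) NOR ((((t NOR p) NOR (t NOR p)) NOR ((t NOR p) NOR (t NOR p))) NOR ((((t NOR t) NOR (p NOR p)) NOR ((t NOR t) NOR (p NOR p))) NOR (((t NOR t) NOR (p NOR p)) NOR ((t NOR t) NOR (p NOR p)))))) NOR (q NOR q)) NOR ((((((t NOR p) NOR (t NOR p)) NOR ((t NOR p) NOR (t NOR p))) NOR ((((t NOR t) NOR (p NOR p)) NOR ((t NOR t) NOR (p NOR p))) NOR (((t NOR t) NOR (p NOR p)) NOR ((t NOR t) NOR (p NOR p))))) NOR ((((t NOR p) NOR (t NOR p)) NOR ((t NOR p) NOR (t NOR p))) NOR ((((t NOR t) NOR (p NOR p)) NOR ((t NOR t) NOR (p NOR p))) NOR (((t NOR t) NOR (p NOR p)) NOR ((t NOR t) NOR (p NOR p)))))) NOR (q NOR q)))))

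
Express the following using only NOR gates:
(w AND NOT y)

((w NOR w) NOR ((y NOR y) NOR (y NOR y)))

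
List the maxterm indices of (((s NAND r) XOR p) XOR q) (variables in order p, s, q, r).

ΠM(2, 3, 5, 6, 8, 9, 12, 15) = (p OR s OR NOT q OR r) AND (p OR s OR NOT q OR NOT r) AND (p OR NOT s OR q OR NOT r) AND (p OR NOT s OR NOT q OR r) AND (NOT p OR s OR q OR r) AND (NOT p OR s OR q OR NOT r) AND (NOT p OR NOT s OR q OR r) AND (NOT p OR NOT s OR NOT q OR NOT r)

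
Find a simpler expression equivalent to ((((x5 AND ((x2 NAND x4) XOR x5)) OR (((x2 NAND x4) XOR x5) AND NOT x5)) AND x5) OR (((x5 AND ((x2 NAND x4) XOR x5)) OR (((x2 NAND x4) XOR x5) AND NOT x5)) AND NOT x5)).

By distribution ((E AND v) OR (E AND NOT v) = E) then distribution ((E AND v) OR (E AND NOT v) = E):
= ((x2 NAND x4) XOR x5)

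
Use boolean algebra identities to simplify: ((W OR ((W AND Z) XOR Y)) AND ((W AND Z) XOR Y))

By absorption (E AND (E OR v) = E):
= ((W AND Z) XOR Y)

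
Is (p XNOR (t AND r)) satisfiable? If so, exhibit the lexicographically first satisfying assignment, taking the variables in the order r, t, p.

r=0, t=0, p=0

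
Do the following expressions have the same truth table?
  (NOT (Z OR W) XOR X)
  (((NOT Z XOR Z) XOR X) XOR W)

No. Counterexample: with Z=1, X=0, W=0, Expression 1 = 0 but Expression 2 = 1.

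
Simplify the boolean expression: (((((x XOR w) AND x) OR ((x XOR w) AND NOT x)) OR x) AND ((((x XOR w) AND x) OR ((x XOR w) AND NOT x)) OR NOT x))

By distribution ((E OR v) AND (E OR NOT v) = E) then distribution ((E AND v) OR (E AND NOT v) = E):
= (x XOR w)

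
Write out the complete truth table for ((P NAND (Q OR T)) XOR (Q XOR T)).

P | T | Q | Output
------------------
0 | 0 | 0 | 1
0 | 0 | 1 | 0
0 | 1 | 0 | 0
0 | 1 | 1 | 1
1 | 0 | 0 | 1
1 | 0 | 1 | 1
1 | 1 | 0 | 1
1 | 1 | 1 | 0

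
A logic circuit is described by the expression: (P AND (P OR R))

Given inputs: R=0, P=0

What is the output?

Substituting: (0 AND (0 OR 0))
= 0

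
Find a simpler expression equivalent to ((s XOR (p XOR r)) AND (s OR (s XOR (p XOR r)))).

By absorption (E AND (E OR v) = E):
= (s XOR (p XOR r))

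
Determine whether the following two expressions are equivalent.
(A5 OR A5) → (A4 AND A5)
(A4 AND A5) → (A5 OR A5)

No, Converse is not equivalent to original (counterexample: A5=1, A4=0)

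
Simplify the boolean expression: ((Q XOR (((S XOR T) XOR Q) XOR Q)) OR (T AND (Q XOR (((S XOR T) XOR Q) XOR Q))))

By absorption (E OR (E AND v) = E) then XOR self-cancellation ((E XOR v) XOR v = E):
= ((S XOR T) XOR Q)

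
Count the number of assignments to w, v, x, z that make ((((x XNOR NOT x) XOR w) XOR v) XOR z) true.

Satisfying assignments: (0,0,0,1), (0,0,1,1), (0,1,0,0), (0,1,1,0), (1,0,0,0), (1,0,1,0), (1,1,0,1), (1,1,1,1)
Count: 8 out of 16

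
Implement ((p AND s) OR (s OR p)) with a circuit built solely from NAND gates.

((((p NAND s) NAND (p NAND s)) NAND ((p NAND s) NAND (p NAND s))) NAND (((s NAND s) NAND (p NAND p)) NAND ((s NAND s) NAND (p NAND p))))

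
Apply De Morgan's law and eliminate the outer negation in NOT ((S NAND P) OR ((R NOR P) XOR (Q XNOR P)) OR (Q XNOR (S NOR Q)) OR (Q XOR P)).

NOT (S NAND P) AND NOT ((R NOR P) XOR (Q XNOR P)) AND NOT (Q XNOR (S NOR Q)) AND NOT (Q XOR P)
De Morgan's: NOT(OR of terms) = AND of negations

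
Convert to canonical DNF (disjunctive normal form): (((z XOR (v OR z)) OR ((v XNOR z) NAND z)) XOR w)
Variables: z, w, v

(NOT z AND NOT w AND NOT v) OR (NOT z AND NOT w AND v) OR (z AND NOT w AND NOT v) OR (z AND w AND v)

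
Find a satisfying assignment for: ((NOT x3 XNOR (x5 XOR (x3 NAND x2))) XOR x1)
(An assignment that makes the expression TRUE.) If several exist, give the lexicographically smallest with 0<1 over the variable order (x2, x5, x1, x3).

x2=0, x5=0, x1=0, x3=0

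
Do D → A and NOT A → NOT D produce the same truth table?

Yes, Contrapositive is always equivalent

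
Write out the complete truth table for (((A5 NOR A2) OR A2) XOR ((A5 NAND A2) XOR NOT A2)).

A5 | A2 | Output
----------------
0 | 0 | 1
0 | 1 | 0
1 | 0 | 0
1 | 1 | 1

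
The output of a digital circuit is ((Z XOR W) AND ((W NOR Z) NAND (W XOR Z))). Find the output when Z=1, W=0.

Substituting: ((1 XOR 0) AND ((0 NOR 1) NAND (0 XOR 1)))
= 1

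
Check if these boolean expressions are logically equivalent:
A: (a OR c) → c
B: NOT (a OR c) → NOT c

No, Inverse is not equivalent to original (counterexample: a=1, c=0)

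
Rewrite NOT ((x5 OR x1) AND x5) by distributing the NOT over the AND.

NOT (x5 OR x1) OR NOT x5
De Morgan's: NOT(AND of terms) = OR of negations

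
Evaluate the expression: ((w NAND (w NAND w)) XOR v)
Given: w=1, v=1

Substituting: ((1 NAND (1 NAND 1)) XOR 1)
= 0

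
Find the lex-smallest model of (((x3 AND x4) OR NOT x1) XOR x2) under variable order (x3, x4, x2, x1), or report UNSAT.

x3=0, x4=0, x2=0, x1=0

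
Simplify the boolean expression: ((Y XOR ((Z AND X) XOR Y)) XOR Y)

By XOR self-cancellation ((E XOR v) XOR v = E):
= ((Z AND X) XOR Y)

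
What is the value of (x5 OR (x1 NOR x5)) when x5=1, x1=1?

Substituting: (1 OR (1 NOR 1))
= 1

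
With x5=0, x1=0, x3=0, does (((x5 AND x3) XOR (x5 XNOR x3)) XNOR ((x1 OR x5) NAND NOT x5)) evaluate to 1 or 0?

Substituting: (((0 AND 0) XOR (0 XNOR 0)) XNOR ((0 OR 0) NAND NOT 0))
= 1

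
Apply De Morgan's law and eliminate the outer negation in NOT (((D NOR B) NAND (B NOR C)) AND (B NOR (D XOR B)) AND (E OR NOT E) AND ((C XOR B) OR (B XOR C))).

NOT ((D NOR B) NAND (B NOR C)) OR NOT (B NOR (D XOR B)) OR NOT (E OR NOT E) OR NOT ((C XOR B) OR (B XOR C))
De Morgan's: NOT(AND of terms) = OR of negations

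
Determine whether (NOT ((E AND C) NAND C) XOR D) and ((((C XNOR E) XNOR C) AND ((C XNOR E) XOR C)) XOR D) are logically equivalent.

No. Counterexample: with E=1, C=1, D=0, Expression 1 = 1 but Expression 2 = 0.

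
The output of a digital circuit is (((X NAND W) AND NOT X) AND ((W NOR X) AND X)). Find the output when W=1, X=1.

Substituting: (((1 NAND 1) AND NOT 1) AND ((1 NOR 1) AND 1))
= 0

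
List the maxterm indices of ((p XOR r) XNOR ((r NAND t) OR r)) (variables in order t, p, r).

ΠM(0, 3, 4, 7) = (t OR p OR r) AND (t OR NOT p OR NOT r) AND (NOT t OR p OR r) AND (NOT t OR NOT p OR NOT r)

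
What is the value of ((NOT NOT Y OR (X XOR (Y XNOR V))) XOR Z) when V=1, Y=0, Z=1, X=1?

Substituting: ((NOT NOT 0 OR (1 XOR (0 XNOR 1))) XOR 1)
= 0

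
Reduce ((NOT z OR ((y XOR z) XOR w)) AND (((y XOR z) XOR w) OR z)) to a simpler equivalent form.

By distribution ((E OR v) AND (E OR NOT v) = E):
= ((y XOR z) XOR w)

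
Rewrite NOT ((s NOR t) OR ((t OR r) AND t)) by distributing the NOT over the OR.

NOT (s NOR t) AND NOT ((t OR r) AND t)
De Morgan's: NOT(OR of terms) = AND of negations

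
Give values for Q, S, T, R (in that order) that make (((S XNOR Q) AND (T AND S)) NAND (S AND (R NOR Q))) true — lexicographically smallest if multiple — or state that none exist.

Q=0, S=0, T=0, R=0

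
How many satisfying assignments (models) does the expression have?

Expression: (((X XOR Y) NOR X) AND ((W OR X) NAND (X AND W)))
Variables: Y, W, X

Satisfying assignments: (0,0,0), (0,1,0)
Count: 2 out of 8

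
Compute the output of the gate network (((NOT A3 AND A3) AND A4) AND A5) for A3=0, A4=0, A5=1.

Substituting: (((NOT 0 AND 0) AND 0) AND 1)
= 0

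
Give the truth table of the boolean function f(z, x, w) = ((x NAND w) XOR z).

z | x | w | Output
------------------
0 | 0 | 0 | 1
0 | 0 | 1 | 1
0 | 1 | 0 | 1
0 | 1 | 1 | 0
1 | 0 | 0 | 0
1 | 0 | 1 | 0
1 | 1 | 0 | 0
1 | 1 | 1 | 1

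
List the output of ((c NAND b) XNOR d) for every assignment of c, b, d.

c | b | d | Output
------------------
0 | 0 | 0 | 0
0 | 0 | 1 | 1
0 | 1 | 0 | 0
0 | 1 | 1 | 1
1 | 0 | 0 | 0
1 | 0 | 1 | 1
1 | 1 | 0 | 1
1 | 1 | 1 | 0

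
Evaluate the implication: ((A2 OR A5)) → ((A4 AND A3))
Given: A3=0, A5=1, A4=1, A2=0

Antecedent ((A2 OR A5)) = 1; consequent ((A4 AND A3)) = 0.
1 → 0 = 0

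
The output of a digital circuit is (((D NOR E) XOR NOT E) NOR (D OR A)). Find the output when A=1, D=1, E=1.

Substituting: (((1 NOR 1) XOR NOT 1) NOR (1 OR 1))
= 0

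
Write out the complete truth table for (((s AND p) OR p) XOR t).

t | p | s | Output
------------------
0 | 0 | 0 | 0
0 | 0 | 1 | 0
0 | 1 | 0 | 1
0 | 1 | 1 | 1
1 | 0 | 0 | 1
1 | 0 | 1 | 1
1 | 1 | 0 | 0
1 | 1 | 1 | 0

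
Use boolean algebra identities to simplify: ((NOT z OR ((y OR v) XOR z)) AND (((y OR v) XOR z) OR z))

By distribution ((E OR v) AND (E OR NOT v) = E):
= ((y OR v) XOR z)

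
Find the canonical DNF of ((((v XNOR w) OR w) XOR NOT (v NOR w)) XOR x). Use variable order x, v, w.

(NOT x AND NOT v AND NOT w) OR (NOT x AND v AND NOT w) OR (x AND NOT v AND w) OR (x AND v AND w)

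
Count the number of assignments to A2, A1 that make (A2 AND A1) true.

Satisfying assignments: (1,1)
Count: 1 out of 4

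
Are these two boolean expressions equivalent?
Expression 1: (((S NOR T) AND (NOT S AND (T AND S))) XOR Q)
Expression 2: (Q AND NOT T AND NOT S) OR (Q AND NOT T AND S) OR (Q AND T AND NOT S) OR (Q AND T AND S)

Yes, they are equivalent — the two output columns agree on all 8 assignments:
Q | T | S | Expression 1 | Expression 2
---------------------------------------
0 | 0 | 0 | 0 | 0
0 | 0 | 1 | 0 | 0
0 | 1 | 0 | 0 | 0
0 | 1 | 1 | 0 | 0
1 | 0 | 0 | 1 | 1
1 | 0 | 1 | 1 | 1
1 | 1 | 0 | 1 | 1
1 | 1 | 1 | 1 | 1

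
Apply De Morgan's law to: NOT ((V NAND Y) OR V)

NOT (V NAND Y) AND NOT V
De Morgan's: NOT(OR of terms) = AND of negations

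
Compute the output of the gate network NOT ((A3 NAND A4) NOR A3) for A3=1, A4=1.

Substituting: NOT ((1 NAND 1) NOR 1)
= 1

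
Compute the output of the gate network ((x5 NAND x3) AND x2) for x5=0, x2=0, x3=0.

Substituting: ((0 NAND 0) AND 0)
= 0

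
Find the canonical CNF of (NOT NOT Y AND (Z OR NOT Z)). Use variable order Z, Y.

(Z OR Y) AND (NOT Z OR Y)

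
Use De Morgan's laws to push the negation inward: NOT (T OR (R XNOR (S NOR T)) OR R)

NOT T AND NOT (R XNOR (S NOR T)) AND NOT R
De Morgan's: NOT(OR of terms) = AND of negations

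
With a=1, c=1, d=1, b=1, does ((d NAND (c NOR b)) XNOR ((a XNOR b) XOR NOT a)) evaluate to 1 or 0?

Substituting: ((1 NAND (1 NOR 1)) XNOR ((1 XNOR 1) XOR NOT 1))
= 1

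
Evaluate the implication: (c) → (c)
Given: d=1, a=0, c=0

Antecedent (c) = 0; consequent (c) = 0.
0 → 0 = 1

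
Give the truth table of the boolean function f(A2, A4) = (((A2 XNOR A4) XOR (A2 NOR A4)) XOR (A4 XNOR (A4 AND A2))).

A2 | A4 | Output
----------------
0 | 0 | 1
0 | 1 | 0
1 | 0 | 1
1 | 1 | 0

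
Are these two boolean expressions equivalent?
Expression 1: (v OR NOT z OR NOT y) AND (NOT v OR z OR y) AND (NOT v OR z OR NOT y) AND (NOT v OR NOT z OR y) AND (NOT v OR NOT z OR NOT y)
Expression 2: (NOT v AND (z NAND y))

Yes, they are equivalent — the two output columns agree on all 8 assignments:
v | z | y | Expression 1 | Expression 2
---------------------------------------
0 | 0 | 0 | 1 | 1
0 | 0 | 1 | 1 | 1
0 | 1 | 0 | 1 | 1
0 | 1 | 1 | 0 | 0
1 | 0 | 0 | 0 | 0
1 | 0 | 1 | 0 | 0
1 | 1 | 0 | 0 | 0
1 | 1 | 1 | 0 | 0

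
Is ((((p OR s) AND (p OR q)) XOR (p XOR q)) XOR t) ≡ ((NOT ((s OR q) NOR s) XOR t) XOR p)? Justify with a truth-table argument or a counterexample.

No. Counterexample: with q=0, s=0, t=0, p=1, Expression 1 = 0 but Expression 2 = 1.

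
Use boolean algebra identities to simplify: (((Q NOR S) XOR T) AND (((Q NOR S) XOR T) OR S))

By absorption (E AND (E OR v) = E):
= ((Q NOR S) XOR T)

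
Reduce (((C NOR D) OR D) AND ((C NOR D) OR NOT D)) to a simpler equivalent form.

By distribution ((E OR v) AND (E OR NOT v) = E):
= (C NOR D)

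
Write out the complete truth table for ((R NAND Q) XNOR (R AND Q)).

R | Q | Output
--------------
0 | 0 | 0
0 | 1 | 0
1 | 0 | 0
1 | 1 | 0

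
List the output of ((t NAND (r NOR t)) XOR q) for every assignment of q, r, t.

q | r | t | Output
------------------
0 | 0 | 0 | 1
0 | 0 | 1 | 1
0 | 1 | 0 | 1
0 | 1 | 1 | 1
1 | 0 | 0 | 0
1 | 0 | 1 | 0
1 | 1 | 0 | 0
1 | 1 | 1 | 0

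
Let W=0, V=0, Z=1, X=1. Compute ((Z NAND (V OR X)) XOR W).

Substituting: ((1 NAND (0 OR 1)) XOR 0)
= 0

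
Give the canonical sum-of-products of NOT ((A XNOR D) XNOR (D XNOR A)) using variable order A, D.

Σm() = FALSE (no minterms)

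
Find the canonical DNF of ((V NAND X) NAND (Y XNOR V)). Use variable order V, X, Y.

(NOT V AND NOT X AND Y) OR (NOT V AND X AND Y) OR (V AND NOT X AND NOT Y) OR (V AND X AND NOT Y) OR (V AND X AND Y)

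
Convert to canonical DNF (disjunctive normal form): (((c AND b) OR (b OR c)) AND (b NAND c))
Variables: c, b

(NOT c AND b) OR (c AND NOT b)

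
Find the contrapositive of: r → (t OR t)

Contrapositive: NOT (t OR t) → NOT r
Note: A statement and its contrapositive are logically equivalent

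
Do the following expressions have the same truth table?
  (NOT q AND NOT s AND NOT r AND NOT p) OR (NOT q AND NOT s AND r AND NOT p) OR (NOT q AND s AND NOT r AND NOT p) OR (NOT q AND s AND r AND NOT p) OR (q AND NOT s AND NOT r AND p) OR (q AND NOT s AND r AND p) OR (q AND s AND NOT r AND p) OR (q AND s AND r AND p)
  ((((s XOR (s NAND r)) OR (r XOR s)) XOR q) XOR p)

Yes, they are equivalent — the two output columns agree on all 16 assignments:
q | s | r | p | Expression 1 | Expression 2
-------------------------------------------
0 | 0 | 0 | 0 | 1 | 1
0 | 0 | 0 | 1 | 0 | 0
0 | 0 | 1 | 0 | 1 | 1
0 | 0 | 1 | 1 | 0 | 0
0 | 1 | 0 | 0 | 1 | 1
0 | 1 | 0 | 1 | 0 | 0
0 | 1 | 1 | 0 | 1 | 1
0 | 1 | 1 | 1 | 0 | 0
1 | 0 | 0 | 0 | 0 | 0
1 | 0 | 0 | 1 | 1 | 1
1 | 0 | 1 | 0 | 0 | 0
1 | 0 | 1 | 1 | 1 | 1
1 | 1 | 0 | 0 | 0 | 0
1 | 1 | 0 | 1 | 1 | 1
1 | 1 | 1 | 0 | 0 | 0
1 | 1 | 1 | 1 | 1 | 1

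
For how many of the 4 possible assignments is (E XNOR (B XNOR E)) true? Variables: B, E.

Satisfying assignments: (1,0), (1,1)
Count: 2 out of 4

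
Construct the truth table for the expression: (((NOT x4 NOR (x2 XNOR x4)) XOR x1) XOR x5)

x1 | x2 | x4 | x5 | Output
--------------------------
0 | 0 | 0 | 0 | 0
0 | 0 | 0 | 1 | 1
0 | 0 | 1 | 0 | 1
0 | 0 | 1 | 1 | 0
0 | 1 | 0 | 0 | 0
0 | 1 | 0 | 1 | 1
0 | 1 | 1 | 0 | 0
0 | 1 | 1 | 1 | 1
1 | 0 | 0 | 0 | 1
1 | 0 | 0 | 1 | 0
1 | 0 | 1 | 0 | 0
1 | 0 | 1 | 1 | 1
1 | 1 | 0 | 0 | 1
1 | 1 | 0 | 1 | 0
1 | 1 | 1 | 0 | 1
1 | 1 | 1 | 1 | 0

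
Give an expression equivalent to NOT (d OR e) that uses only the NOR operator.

(((d NOR e) NOR (d NOR e)) NOR ((d NOR e) NOR (d NOR e)))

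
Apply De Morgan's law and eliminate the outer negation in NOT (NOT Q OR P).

Q AND NOT P
De Morgan's: NOT(OR of terms) = AND of negations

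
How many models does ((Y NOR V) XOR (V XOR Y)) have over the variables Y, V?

Satisfying assignments: (0,0), (0,1), (1,0)
Count: 3 out of 4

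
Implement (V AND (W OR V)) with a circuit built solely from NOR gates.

((V NOR V) NOR (((W NOR V) NOR (W NOR V)) NOR ((W NOR V) NOR (W NOR V))))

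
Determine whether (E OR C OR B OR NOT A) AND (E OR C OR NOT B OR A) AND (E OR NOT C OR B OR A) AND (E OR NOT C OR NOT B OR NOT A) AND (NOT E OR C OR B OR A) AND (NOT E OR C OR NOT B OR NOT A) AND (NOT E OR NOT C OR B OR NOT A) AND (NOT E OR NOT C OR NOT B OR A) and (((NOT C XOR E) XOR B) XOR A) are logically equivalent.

Yes, they are equivalent — the two output columns agree on all 16 assignments:
E | C | B | A | Expression 1 | Expression 2
-------------------------------------------
0 | 0 | 0 | 0 | 1 | 1
0 | 0 | 0 | 1 | 0 | 0
0 | 0 | 1 | 0 | 0 | 0
0 | 0 | 1 | 1 | 1 | 1
0 | 1 | 0 | 0 | 0 | 0
0 | 1 | 0 | 1 | 1 | 1
0 | 1 | 1 | 0 | 1 | 1
0 | 1 | 1 | 1 | 0 | 0
1 | 0 | 0 | 0 | 0 | 0
1 | 0 | 0 | 1 | 1 | 1
1 | 0 | 1 | 0 | 1 | 1
1 | 0 | 1 | 1 | 0 | 0
1 | 1 | 0 | 0 | 1 | 1
1 | 1 | 0 | 1 | 0 | 0
1 | 1 | 1 | 0 | 0 | 0
1 | 1 | 1 | 1 | 1 | 1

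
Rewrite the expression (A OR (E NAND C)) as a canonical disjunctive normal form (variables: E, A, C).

(NOT E AND NOT A AND NOT C) OR (NOT E AND NOT A AND C) OR (NOT E AND A AND NOT C) OR (NOT E AND A AND C) OR (E AND NOT A AND NOT C) OR (E AND A AND NOT C) OR (E AND A AND C)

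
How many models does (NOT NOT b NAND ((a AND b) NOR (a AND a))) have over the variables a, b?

Satisfying assignments: (0,0), (1,0), (1,1)
Count: 3 out of 4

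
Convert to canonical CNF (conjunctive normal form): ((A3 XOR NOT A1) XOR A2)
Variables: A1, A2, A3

(A1 OR A2 OR NOT A3) AND (A1 OR NOT A2 OR A3) AND (NOT A1 OR A2 OR A3) AND (NOT A1 OR NOT A2 OR NOT A3)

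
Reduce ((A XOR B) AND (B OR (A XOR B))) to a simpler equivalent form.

By absorption (E AND (E OR v) = E):
= (A XOR B)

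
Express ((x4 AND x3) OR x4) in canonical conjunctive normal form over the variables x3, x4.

(x3 OR x4) AND (NOT x3 OR x4)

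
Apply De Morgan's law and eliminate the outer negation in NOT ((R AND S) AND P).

NOT (R AND S) OR NOT P
De Morgan's: NOT(AND of terms) = OR of negations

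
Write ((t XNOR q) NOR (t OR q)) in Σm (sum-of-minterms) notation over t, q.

Σm() = FALSE (no minterms)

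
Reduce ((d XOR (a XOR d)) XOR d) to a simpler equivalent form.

By XOR self-cancellation ((E XOR v) XOR v = E):
= (a XOR d)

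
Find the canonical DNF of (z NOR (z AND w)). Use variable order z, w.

(NOT z AND NOT w) OR (NOT z AND w)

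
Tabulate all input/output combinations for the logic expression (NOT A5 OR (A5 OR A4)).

A4 | A5 | Output
----------------
0 | 0 | 1
0 | 1 | 1
1 | 0 | 1
1 | 1 | 1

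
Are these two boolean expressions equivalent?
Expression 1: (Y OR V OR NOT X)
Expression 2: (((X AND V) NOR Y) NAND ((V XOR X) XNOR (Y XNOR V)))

Yes, they are equivalent — the two output columns agree on all 8 assignments:
Y | V | X | Expression 1 | Expression 2
---------------------------------------
0 | 0 | 0 | 1 | 1
0 | 0 | 1 | 0 | 0
0 | 1 | 0 | 1 | 1
0 | 1 | 1 | 1 | 1
1 | 0 | 0 | 1 | 1
1 | 0 | 1 | 1 | 1
1 | 1 | 0 | 1 | 1
1 | 1 | 1 | 1 | 1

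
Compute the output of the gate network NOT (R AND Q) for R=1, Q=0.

Substituting: NOT (1 AND 0)
= 1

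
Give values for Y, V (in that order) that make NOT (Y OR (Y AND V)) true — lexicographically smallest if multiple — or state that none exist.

Y=0, V=0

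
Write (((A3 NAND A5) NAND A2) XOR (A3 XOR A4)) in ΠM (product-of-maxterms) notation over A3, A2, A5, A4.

ΠM(1, 3, 4, 6, 8, 10, 13, 14) = (A3 OR A2 OR A5 OR NOT A4) AND (A3 OR A2 OR NOT A5 OR NOT A4) AND (A3 OR NOT A2 OR A5 OR A4) AND (A3 OR NOT A2 OR NOT A5 OR A4) AND (NOT A3 OR A2 OR A5 OR A4) AND (NOT A3 OR A2 OR NOT A5 OR A4) AND (NOT A3 OR NOT A2 OR A5 OR NOT A4) AND (NOT A3 OR NOT A2 OR NOT A5 OR A4)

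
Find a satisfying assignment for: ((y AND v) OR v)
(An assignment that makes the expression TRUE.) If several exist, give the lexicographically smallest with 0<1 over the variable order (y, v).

y=0, v=1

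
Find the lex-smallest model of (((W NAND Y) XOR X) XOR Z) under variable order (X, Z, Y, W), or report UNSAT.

X=0, Z=0, Y=0, W=0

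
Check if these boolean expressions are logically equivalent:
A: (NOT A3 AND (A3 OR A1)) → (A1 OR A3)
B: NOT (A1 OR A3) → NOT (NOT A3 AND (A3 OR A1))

Yes, Contrapositive is always equivalent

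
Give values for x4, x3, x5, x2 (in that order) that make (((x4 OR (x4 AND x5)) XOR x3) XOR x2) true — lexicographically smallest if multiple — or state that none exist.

x4=0, x3=0, x5=0, x2=1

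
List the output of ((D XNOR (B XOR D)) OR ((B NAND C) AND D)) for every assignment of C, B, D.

C | B | D | Output
------------------
0 | 0 | 0 | 1
0 | 0 | 1 | 1
0 | 1 | 0 | 0
0 | 1 | 1 | 1
1 | 0 | 0 | 1
1 | 0 | 1 | 1
1 | 1 | 0 | 0
1 | 1 | 1 | 0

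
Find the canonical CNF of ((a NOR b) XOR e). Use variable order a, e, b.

(a OR e OR NOT b) AND (a OR NOT e OR b) AND (NOT a OR e OR b) AND (NOT a OR e OR NOT b)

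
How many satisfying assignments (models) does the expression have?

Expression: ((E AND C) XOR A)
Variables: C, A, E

Satisfying assignments: (0,1,0), (0,1,1), (1,0,1), (1,1,0)
Count: 4 out of 8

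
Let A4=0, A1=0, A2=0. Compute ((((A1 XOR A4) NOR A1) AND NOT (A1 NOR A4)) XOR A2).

Substituting: ((((0 XOR 0) NOR 0) AND NOT (0 NOR 0)) XOR 0)
= 0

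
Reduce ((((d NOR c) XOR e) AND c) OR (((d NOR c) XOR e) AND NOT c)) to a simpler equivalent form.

By distribution ((E AND v) OR (E AND NOT v) = E):
= ((d NOR c) XOR e)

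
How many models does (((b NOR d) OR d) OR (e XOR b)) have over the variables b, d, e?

Satisfying assignments: (0,0,0), (0,0,1), (0,1,0), (0,1,1), (1,0,0), (1,1,0), (1,1,1)
Count: 7 out of 8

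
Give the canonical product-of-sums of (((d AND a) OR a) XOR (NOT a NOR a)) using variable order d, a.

ΠM(0, 2) = (d OR a) AND (NOT d OR a)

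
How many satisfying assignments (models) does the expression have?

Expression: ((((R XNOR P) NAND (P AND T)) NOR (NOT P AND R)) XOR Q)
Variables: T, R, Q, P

Satisfying assignments: (0,0,1,0), (0,0,1,1), (0,1,1,0), (0,1,1,1), (1,0,1,0), (1,0,1,1), (1,1,0,1), (1,1,1,0)
Count: 8 out of 16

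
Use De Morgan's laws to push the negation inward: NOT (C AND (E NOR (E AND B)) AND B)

NOT C OR NOT (E NOR (E AND B)) OR NOT B
De Morgan's: NOT(AND of terms) = OR of negations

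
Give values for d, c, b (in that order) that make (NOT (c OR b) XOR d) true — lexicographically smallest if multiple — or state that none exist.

d=0, c=0, b=0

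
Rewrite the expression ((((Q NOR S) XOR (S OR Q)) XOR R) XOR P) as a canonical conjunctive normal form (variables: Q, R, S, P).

(Q OR R OR S OR NOT P) AND (Q OR R OR NOT S OR NOT P) AND (Q OR NOT R OR S OR P) AND (Q OR NOT R OR NOT S OR P) AND (NOT Q OR R OR S OR NOT P) AND (NOT Q OR R OR NOT S OR NOT P) AND (NOT Q OR NOT R OR S OR P) AND (NOT Q OR NOT R OR NOT S OR P)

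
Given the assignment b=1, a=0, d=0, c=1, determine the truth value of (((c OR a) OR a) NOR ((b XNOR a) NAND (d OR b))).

Substituting: (((1 OR 0) OR 0) NOR ((1 XNOR 0) NAND (0 OR 1)))
= 0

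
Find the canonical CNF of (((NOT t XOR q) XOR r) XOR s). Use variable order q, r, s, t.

(q OR r OR s OR NOT t) AND (q OR r OR NOT s OR t) AND (q OR NOT r OR s OR t) AND (q OR NOT r OR NOT s OR NOT t) AND (NOT q OR r OR s OR t) AND (NOT q OR r OR NOT s OR NOT t) AND (NOT q OR NOT r OR s OR NOT t) AND (NOT q OR NOT r OR NOT s OR t)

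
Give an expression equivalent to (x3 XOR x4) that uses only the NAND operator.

((x3 NAND (x3 NAND x4)) NAND (x4 NAND (x3 NAND x4)))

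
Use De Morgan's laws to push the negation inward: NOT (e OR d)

NOT e AND NOT d
De Morgan's: NOT(OR of terms) = AND of negations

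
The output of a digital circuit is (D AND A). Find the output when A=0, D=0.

Substituting: (0 AND 0)
= 0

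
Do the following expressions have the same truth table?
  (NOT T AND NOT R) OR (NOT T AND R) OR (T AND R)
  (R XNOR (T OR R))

Yes, they are equivalent — the two output columns agree on all 4 assignments:
T | R | Expression 1 | Expression 2
-----------------------------------
0 | 0 | 1 | 1
0 | 1 | 1 | 1
1 | 0 | 0 | 0
1 | 1 | 1 | 1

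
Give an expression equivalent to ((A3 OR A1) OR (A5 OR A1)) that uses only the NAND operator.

((((A3 NAND A3) NAND (A1 NAND A1)) NAND ((A3 NAND A3) NAND (A1 NAND A1))) NAND (((A5 NAND A5) NAND (A1 NAND A1)) NAND ((A5 NAND A5) NAND (A1 NAND A1))))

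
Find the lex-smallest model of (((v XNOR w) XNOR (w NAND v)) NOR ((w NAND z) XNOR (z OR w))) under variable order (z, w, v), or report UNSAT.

z=0, w=0, v=1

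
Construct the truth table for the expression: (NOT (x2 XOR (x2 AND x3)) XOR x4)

x3 | x2 | x4 | Output
---------------------
0 | 0 | 0 | 1
0 | 0 | 1 | 0
0 | 1 | 0 | 0
0 | 1 | 1 | 1
1 | 0 | 0 | 1
1 | 0 | 1 | 0
1 | 1 | 0 | 1
1 | 1 | 1 | 0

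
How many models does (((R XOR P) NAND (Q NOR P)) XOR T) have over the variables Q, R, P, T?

Satisfying assignments: (0,0,0,0), (0,0,1,0), (0,1,0,1), (0,1,1,0), (1,0,0,0), (1,0,1,0), (1,1,0,0), (1,1,1,0)
Count: 8 out of 16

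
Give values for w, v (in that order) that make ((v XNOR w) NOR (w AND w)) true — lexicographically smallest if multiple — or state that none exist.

w=0, v=1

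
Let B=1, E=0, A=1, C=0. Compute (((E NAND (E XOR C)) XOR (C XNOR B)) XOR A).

Substituting: (((0 NAND (0 XOR 0)) XOR (0 XNOR 1)) XOR 1)
= 0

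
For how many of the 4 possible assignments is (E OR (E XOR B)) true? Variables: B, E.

Satisfying assignments: (0,1), (1,0), (1,1)
Count: 3 out of 4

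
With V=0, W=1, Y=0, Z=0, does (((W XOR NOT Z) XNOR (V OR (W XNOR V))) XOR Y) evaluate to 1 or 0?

Substituting: (((1 XOR NOT 0) XNOR (0 OR (1 XNOR 0))) XOR 0)
= 1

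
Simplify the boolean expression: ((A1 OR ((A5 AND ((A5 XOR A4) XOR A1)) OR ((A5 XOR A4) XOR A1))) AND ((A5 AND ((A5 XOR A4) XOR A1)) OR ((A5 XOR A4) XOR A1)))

By absorption (E AND (E OR v) = E) then absorption (E OR (E AND v) = E):
= ((A5 XOR A4) XOR A1)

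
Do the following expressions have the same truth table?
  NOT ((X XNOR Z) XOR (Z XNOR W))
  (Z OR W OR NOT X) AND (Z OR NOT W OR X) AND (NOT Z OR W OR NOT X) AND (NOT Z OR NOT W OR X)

Yes, they are equivalent — the two output columns agree on all 8 assignments:
Z | W | X | Expression 1 | Expression 2
---------------------------------------
0 | 0 | 0 | 1 | 1
0 | 0 | 1 | 0 | 0
0 | 1 | 0 | 0 | 0
0 | 1 | 1 | 1 | 1
1 | 0 | 0 | 1 | 1
1 | 0 | 1 | 0 | 0
1 | 1 | 0 | 0 | 0
1 | 1 | 1 | 1 | 1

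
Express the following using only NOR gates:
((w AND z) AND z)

((((w NOR w) NOR (z NOR z)) NOR ((w NOR w) NOR (z NOR z))) NOR (z NOR z))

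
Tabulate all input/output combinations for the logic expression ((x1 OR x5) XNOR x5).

x1 | x5 | Output
----------------
0 | 0 | 1
0 | 1 | 1
1 | 0 | 0
1 | 1 | 1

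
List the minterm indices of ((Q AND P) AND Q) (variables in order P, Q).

Σm(3) = (P AND Q)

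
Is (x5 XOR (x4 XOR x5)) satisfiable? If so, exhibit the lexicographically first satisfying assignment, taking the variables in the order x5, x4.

x5=0, x4=1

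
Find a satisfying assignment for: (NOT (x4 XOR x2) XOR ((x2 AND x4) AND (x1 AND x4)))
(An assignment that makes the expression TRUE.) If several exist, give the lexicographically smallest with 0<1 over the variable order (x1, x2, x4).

x1=0, x2=0, x4=0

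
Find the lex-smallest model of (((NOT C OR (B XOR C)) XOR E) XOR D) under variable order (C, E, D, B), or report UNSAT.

C=0, E=0, D=0, B=0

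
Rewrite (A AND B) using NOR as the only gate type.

((A NOR A) NOR (B NOR B))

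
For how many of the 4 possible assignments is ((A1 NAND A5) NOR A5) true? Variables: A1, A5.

No assignment satisfies the expression.
Count: 0 out of 4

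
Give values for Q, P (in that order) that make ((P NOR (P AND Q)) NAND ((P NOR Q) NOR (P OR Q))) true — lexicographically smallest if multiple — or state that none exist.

Q=0, P=0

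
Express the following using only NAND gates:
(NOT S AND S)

(((S NAND S) NAND S) NAND ((S NAND S) NAND S))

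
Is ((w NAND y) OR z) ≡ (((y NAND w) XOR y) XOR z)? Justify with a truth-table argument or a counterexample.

No. Counterexample: with y=0, z=1, w=0, Expression 1 = 1 but Expression 2 = 0.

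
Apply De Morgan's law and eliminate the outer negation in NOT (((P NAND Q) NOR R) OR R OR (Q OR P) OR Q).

NOT ((P NAND Q) NOR R) AND NOT R AND NOT (Q OR P) AND NOT Q
De Morgan's: NOT(OR of terms) = AND of negations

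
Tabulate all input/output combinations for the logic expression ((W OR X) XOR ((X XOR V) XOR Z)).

Z | W | X | V | Output
----------------------
0 | 0 | 0 | 0 | 0
0 | 0 | 0 | 1 | 1
0 | 0 | 1 | 0 | 0
0 | 0 | 1 | 1 | 1
0 | 1 | 0 | 0 | 1
0 | 1 | 0 | 1 | 0
0 | 1 | 1 | 0 | 0
0 | 1 | 1 | 1 | 1
1 | 0 | 0 | 0 | 1
1 | 0 | 0 | 1 | 0
1 | 0 | 1 | 0 | 1
1 | 0 | 1 | 1 | 0
1 | 1 | 0 | 0 | 0
1 | 1 | 0 | 1 | 1
1 | 1 | 1 | 0 | 1
1 | 1 | 1 | 1 | 0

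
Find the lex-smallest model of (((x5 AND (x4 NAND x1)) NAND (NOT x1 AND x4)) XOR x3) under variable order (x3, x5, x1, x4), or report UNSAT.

x3=0, x5=0, x1=0, x4=0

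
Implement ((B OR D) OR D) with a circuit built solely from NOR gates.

((((B NOR D) NOR (B NOR D)) NOR D) NOR (((B NOR D) NOR (B NOR D)) NOR D))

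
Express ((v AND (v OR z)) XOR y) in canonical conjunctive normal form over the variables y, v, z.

(y OR v OR z) AND (y OR v OR NOT z) AND (NOT y OR NOT v OR z) AND (NOT y OR NOT v OR NOT z)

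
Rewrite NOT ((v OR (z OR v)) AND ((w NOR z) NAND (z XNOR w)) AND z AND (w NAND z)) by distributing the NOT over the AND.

NOT (v OR (z OR v)) OR NOT ((w NOR z) NAND (z XNOR w)) OR NOT z OR NOT (w NAND z)
De Morgan's: NOT(AND of terms) = OR of negations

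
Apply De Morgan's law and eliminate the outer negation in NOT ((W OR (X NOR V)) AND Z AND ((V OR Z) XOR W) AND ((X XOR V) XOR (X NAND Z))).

NOT (W OR (X NOR V)) OR NOT Z OR NOT ((V OR Z) XOR W) OR NOT ((X XOR V) XOR (X NAND Z))
De Morgan's: NOT(AND of terms) = OR of negations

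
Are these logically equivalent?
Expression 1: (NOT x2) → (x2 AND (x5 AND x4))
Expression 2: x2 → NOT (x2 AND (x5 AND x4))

No, Inverse is not equivalent to original (counterexample: x4=0, x2=0, x5=0)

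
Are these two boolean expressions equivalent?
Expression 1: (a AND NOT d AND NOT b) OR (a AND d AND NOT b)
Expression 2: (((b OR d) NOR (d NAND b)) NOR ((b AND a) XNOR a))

Yes, they are equivalent — the two output columns agree on all 8 assignments:
a | d | b | Expression 1 | Expression 2
---------------------------------------
0 | 0 | 0 | 0 | 0
0 | 0 | 1 | 0 | 0
0 | 1 | 0 | 0 | 0
0 | 1 | 1 | 0 | 0
1 | 0 | 0 | 1 | 1
1 | 0 | 1 | 0 | 0
1 | 1 | 0 | 1 | 1
1 | 1 | 1 | 0 | 0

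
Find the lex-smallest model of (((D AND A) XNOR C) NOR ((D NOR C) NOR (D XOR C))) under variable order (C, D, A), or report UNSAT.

C=0, D=1, A=1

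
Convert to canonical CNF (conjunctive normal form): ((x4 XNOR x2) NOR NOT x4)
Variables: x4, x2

(x4 OR x2) AND (x4 OR NOT x2) AND (NOT x4 OR NOT x2)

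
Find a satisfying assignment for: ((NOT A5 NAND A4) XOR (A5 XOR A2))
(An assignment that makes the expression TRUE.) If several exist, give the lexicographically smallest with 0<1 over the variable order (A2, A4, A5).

A2=0, A4=0, A5=0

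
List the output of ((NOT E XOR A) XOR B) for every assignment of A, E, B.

A | E | B | Output
------------------
0 | 0 | 0 | 1
0 | 0 | 1 | 0
0 | 1 | 0 | 0
0 | 1 | 1 | 1
1 | 0 | 0 | 0
1 | 0 | 1 | 1
1 | 1 | 0 | 1
1 | 1 | 1 | 0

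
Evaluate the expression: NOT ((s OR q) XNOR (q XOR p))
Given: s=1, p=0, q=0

Substituting: NOT ((1 OR 0) XNOR (0 XOR 0))
= 1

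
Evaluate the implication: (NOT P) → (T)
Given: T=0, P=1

Antecedent (NOT P) = 0; consequent (T) = 0.
0 → 0 = 1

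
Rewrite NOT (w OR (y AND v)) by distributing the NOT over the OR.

NOT w AND NOT (y AND v)
De Morgan's: NOT(OR of terms) = AND of negations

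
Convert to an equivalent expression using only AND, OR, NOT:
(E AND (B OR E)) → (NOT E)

NOT (E AND (B OR E)) OR (NOT E)
(Implication elimination: A → B = NOT A OR B)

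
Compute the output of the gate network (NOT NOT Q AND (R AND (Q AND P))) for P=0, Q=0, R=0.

Substituting: (NOT NOT 0 AND (0 AND (0 AND 0)))
= 0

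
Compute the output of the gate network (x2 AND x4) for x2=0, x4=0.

Substituting: (0 AND 0)
= 0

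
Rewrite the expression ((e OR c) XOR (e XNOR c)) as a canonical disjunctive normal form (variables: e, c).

(NOT e AND NOT c) OR (NOT e AND c) OR (e AND NOT c)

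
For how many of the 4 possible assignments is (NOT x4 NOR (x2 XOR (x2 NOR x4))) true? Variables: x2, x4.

Satisfying assignments: (0,1)
Count: 1 out of 4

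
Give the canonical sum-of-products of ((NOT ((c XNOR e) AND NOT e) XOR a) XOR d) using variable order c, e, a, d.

Σm(1, 2, 4, 7, 8, 11, 12, 15) = (NOT c AND NOT e AND NOT a AND d) OR (NOT c AND NOT e AND a AND NOT d) OR (NOT c AND e AND NOT a AND NOT d) OR (NOT c AND e AND a AND d) OR (c AND NOT e AND NOT a AND NOT d) OR (c AND NOT e AND a AND d) OR (c AND e AND NOT a AND NOT d) OR (c AND e AND a AND d)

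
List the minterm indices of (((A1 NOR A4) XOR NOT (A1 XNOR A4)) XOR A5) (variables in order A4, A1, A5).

Σm(0, 2, 4, 7) = (NOT A4 AND NOT A1 AND NOT A5) OR (NOT A4 AND A1 AND NOT A5) OR (A4 AND NOT A1 AND NOT A5) OR (A4 AND A1 AND A5)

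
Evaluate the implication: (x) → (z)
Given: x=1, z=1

Antecedent (x) = 1; consequent (z) = 1.
1 → 1 = 1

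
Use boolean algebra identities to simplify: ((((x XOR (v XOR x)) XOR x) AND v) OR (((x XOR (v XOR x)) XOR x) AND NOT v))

By distribution ((E AND v) OR (E AND NOT v) = E) then XOR self-cancellation ((E XOR v) XOR v = E):
= (v XOR x)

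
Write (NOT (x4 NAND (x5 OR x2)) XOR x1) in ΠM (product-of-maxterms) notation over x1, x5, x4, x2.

ΠM(0, 1, 2, 4, 5, 11, 14, 15) = (x1 OR x5 OR x4 OR x2) AND (x1 OR x5 OR x4 OR NOT x2) AND (x1 OR x5 OR NOT x4 OR x2) AND (x1 OR NOT x5 OR x4 OR x2) AND (x1 OR NOT x5 OR x4 OR NOT x2) AND (NOT x1 OR x5 OR NOT x4 OR NOT x2) AND (NOT x1 OR NOT x5 OR NOT x4 OR x2) AND (NOT x1 OR NOT x5 OR NOT x4 OR NOT x2)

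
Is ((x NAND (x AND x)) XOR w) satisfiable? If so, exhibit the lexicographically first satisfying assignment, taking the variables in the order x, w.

x=0, w=0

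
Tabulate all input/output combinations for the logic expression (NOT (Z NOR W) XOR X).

W | Z | X | Output
------------------
0 | 0 | 0 | 0
0 | 0 | 1 | 1
0 | 1 | 0 | 1
0 | 1 | 1 | 0
1 | 0 | 0 | 1
1 | 0 | 1 | 0
1 | 1 | 0 | 1
1 | 1 | 1 | 0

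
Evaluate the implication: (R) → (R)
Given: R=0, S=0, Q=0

Antecedent (R) = 0; consequent (R) = 0.
0 → 0 = 1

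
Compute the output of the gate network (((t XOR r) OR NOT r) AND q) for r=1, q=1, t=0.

Substituting: (((0 XOR 1) OR NOT 1) AND 1)
= 1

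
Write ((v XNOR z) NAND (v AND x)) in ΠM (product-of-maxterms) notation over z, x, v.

ΠM(7) = (NOT z OR NOT x OR NOT v)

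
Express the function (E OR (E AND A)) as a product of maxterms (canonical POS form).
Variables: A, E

ΠM(0, 2) = (A OR E) AND (NOT A OR E)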